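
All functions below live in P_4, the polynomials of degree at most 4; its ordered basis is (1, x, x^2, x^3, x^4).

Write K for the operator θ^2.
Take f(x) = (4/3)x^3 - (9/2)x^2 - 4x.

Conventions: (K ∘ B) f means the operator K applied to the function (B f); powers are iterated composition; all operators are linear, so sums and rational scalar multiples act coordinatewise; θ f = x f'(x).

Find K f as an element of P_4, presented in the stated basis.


the result is g(x) = 12x^3 - 18x^2 - 4x

θ f = 4x^3 - 9x^2 - 4x
θ θ f = 12x^3 - 18x^2 - 4x


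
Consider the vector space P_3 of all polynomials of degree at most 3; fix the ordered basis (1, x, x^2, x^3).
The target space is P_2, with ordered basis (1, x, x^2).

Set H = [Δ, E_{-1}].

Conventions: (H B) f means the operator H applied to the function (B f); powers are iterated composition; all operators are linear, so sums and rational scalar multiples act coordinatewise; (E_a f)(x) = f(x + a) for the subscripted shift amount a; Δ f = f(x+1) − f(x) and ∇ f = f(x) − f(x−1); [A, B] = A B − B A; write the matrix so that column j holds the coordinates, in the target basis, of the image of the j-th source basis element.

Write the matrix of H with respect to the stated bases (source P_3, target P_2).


image of 1: 0
image of x: 0
image of x^2: 0
image of x^3: 0
each image's coordinates form column j of the matrix

the matrix is [[0, 0, 0, 0]; [0, 0, 0, 0]; [0, 0, 0, 0]] (rows listed top to bottom)


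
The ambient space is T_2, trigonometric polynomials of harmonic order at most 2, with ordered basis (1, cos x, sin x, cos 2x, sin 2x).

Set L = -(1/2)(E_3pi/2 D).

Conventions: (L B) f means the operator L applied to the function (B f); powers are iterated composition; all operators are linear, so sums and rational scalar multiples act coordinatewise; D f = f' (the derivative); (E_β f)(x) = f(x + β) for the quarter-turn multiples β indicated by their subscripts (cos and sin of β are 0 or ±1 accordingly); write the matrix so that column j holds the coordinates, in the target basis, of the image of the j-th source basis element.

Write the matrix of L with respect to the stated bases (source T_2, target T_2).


image of 1: 0
image of cos x: -(1/2)cos x
image of sin x: -(1/2)sin x
image of cos 2x: -sin 2x
image of sin 2x: cos 2x
each image's coordinates form column j of the matrix

the matrix is [[0, 0, 0, 0, 0]; [0, -1/2, 0, 0, 0]; [0, 0, -1/2, 0, 0]; [0, 0, 0, 0, 1]; [0, 0, 0, -1, 0]] (rows listed top to bottom)


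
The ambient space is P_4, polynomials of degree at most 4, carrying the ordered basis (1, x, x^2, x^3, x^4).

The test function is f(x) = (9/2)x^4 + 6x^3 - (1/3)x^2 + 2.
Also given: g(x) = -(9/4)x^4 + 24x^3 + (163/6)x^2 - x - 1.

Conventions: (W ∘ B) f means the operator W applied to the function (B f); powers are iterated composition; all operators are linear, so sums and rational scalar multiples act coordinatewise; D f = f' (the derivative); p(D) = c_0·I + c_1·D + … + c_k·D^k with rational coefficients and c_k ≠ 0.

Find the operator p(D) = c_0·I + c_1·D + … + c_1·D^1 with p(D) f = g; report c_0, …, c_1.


c_0 = -1/2, c_1 = 3/2

D^0 f = (9/2)x^4 + 6x^3 - (1/3)x^2 + 2
D^1 f = 18x^3 + 18x^2 - (2/3)x
matching coefficients of g against c_0 f + c_1 Df + … from the top degree down determines the c_i
solution: c_0 = -1/2, c_1 = 3/2


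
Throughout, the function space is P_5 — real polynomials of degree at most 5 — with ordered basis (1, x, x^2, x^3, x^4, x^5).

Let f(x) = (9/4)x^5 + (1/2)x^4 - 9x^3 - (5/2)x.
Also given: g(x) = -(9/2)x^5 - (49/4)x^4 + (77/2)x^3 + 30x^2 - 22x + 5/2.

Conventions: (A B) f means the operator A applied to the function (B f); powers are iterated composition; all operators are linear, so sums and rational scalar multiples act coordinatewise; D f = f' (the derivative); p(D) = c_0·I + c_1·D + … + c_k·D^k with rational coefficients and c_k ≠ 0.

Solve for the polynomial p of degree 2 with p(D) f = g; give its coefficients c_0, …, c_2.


D^0 f = (9/4)x^5 + (1/2)x^4 - 9x^3 - (5/2)x
D^1 f = (45/4)x^4 + 2x^3 - 27x^2 - 5/2
D^2 f = 45x^3 + 6x^2 - 54x
matching coefficients of g against c_0 f + c_1 Df + … from the top degree down determines the c_i
solution: c_0 = -2, c_1 = -1, c_2 = 1/2

c_0 = -2, c_1 = -1, c_2 = 1/2


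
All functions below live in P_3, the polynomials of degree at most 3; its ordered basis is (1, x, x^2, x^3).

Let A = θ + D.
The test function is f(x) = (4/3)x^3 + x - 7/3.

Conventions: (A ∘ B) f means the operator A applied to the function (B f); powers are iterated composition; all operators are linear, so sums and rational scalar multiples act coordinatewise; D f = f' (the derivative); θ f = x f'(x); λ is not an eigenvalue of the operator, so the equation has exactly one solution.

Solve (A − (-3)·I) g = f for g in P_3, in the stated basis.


the image equals g(x) = (2/9)x^3 - (2/15)x^2 + (19/60)x - 53/60

write g with unknown coordinates in the stated basis and equate coefficients in (A − (-3)·I) g = f
solving from the highest basis element down gives g = (2/9)x^3 - (2/15)x^2 + (19/60)x - 53/60
check: A g = (2/3)x^3 + (2/5)x^2 + (1/20)x + 19/60
so A g − (-3)·g = (4/3)x^3 + x - 7/3 = f ✓


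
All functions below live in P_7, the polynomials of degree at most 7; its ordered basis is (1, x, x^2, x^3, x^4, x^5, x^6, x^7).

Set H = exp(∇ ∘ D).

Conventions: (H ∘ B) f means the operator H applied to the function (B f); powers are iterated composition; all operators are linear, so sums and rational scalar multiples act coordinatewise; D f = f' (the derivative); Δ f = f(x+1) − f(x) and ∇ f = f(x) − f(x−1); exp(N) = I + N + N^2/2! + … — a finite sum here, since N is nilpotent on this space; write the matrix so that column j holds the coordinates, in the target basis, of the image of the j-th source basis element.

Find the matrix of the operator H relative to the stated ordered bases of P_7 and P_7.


the matrix is [[1, 0, 2, -3, 16, -65, 336, -1897]; [0, 1, 0, 6, -12, 80, -390, 2352]; [0, 0, 1, 0, 12, -30, 240, -1365]; [0, 0, 0, 1, 0, 20, -60, 560]; [0, 0, 0, 0, 1, 0, 30, -105]; [0, 0, 0, 0, 0, 1, 0, 42]; [0, 0, 0, 0, 0, 0, 1, 0]; [0, 0, 0, 0, 0, 0, 0, 1]] (rows listed top to bottom)

image of 1: 1
image of x: x
image of x^2: x^2 + 2
image of x^3: x^3 + 6x - 3
image of x^4: x^4 + 12x^2 - 12x + 16
image of x^5: x^5 + 20x^3 - 30x^2 + 80x - 65
image of x^6: x^6 + 30x^4 - 60x^3 + 240x^2 - 390x + 336
image of x^7: x^7 + 42x^5 - 105x^4 + 560x^3 - 1365x^2 + 2352x - 1897
each image's coordinates form column j of the matrix


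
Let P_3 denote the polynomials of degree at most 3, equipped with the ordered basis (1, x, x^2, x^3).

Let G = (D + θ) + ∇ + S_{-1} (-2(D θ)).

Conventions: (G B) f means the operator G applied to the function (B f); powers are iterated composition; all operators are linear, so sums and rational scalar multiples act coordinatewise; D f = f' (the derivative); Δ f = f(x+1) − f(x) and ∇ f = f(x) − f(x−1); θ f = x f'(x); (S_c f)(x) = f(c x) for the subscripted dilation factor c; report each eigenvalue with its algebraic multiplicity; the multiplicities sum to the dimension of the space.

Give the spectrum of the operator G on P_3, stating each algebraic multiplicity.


image of 1: 0
image of x: x
image of x^2: 2x^2 + 12x - 1
image of x^3: 3x^3 - 12x^2 - 3x + 1
the matrix is upper triangular; its diagonal is (0, 1, 2, 3)
for a triangular matrix the eigenvalues are the diagonal entries, with algebraic multiplicity their repetition count

λ = 0 (multiplicity 1), λ = 1 (multiplicity 1), λ = 2 (multiplicity 1), λ = 3 (multiplicity 1)


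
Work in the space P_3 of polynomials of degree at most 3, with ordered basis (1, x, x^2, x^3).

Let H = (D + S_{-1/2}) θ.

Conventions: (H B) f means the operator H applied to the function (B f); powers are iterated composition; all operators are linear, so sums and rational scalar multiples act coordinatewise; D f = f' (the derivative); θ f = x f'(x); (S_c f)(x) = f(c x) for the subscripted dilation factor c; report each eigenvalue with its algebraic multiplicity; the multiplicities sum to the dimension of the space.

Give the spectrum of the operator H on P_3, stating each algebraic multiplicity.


λ = -1/2 (multiplicity 1), λ = -3/8 (multiplicity 1), λ = 0 (multiplicity 1), λ = 1/2 (multiplicity 1)

image of 1: 0
image of x: -(1/2)x + 1
image of x^2: (1/2)x^2 + 4x
image of x^3: -(3/8)x^3 + 9x^2
the matrix is upper triangular; its diagonal is (0, -1/2, 1/2, -3/8)
for a triangular matrix the eigenvalues are the diagonal entries, with algebraic multiplicity their repetition count


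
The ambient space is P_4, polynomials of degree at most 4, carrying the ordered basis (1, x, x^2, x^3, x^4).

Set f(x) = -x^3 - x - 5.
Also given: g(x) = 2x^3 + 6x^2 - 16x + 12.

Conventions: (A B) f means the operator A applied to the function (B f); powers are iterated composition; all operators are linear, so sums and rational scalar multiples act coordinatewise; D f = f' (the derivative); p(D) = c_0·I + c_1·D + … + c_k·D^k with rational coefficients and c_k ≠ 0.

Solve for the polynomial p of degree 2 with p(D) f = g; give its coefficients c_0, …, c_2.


p(D) = -2·I − 2·D + 3·D^2, i.e. c_0 = -2, c_1 = -2, c_2 = 3

D^0 f = -x^3 - x - 5
D^1 f = -3x^2 - 1
D^2 f = -6x
matching coefficients of g against c_0 f + c_1 Df + … from the top degree down determines the c_i
solution: c_0 = -2, c_1 = -2, c_2 = 3


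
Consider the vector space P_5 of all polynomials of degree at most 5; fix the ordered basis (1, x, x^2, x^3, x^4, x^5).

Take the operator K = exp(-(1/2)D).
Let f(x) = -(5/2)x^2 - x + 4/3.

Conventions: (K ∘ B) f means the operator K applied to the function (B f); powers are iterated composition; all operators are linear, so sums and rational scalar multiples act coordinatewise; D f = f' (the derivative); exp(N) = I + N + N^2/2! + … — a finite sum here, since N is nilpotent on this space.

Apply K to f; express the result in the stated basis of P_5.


the result is g(x) = -(5/2)x^2 + (3/2)x + 29/24

order-1 term: (5/2)x + 1/2
order-2 term: -5/8
the series for exp(-(1/2)D) f terminates at order 2
exp(-(1/2)D) f = -(5/2)x^2 + (3/2)x + 29/24


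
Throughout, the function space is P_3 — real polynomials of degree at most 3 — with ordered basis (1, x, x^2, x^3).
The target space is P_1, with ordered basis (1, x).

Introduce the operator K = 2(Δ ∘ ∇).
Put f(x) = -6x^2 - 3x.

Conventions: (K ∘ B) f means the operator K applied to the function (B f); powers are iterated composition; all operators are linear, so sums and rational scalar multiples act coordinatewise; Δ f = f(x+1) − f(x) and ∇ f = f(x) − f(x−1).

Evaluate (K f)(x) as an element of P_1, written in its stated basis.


g(x) = -24

∇ f = -12x + 3
Δ ∇ f = -12
(2(Δ ∘ ∇)) f = -24


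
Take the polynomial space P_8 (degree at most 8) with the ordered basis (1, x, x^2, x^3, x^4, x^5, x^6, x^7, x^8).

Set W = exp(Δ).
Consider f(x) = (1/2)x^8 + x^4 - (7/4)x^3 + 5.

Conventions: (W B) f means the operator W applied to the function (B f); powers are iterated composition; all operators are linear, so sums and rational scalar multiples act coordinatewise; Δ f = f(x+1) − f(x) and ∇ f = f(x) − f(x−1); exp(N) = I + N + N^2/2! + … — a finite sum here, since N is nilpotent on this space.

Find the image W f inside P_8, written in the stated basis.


order-1 term: 4x^7 + 14x^6 + 28x^5 + 35x^4 + 32x^3 + (59/4)x^2 + (11/4)x - 1/4
order-2 term: 14x^6 + 84x^5 + 245x^4 + 420x^3 + 440x^2 + (1035/4)x + 261/4
order-3 term: 28x^5 + 210x^4 + 700x^3 + 1260x^2 + 1208x + 1949/4
order-4 term: 35x^4 + 280x^3 + 910x^2 + 1400x + 1703/2
order-5 term: 28x^3 + 210x^2 + 560x + 525
order-6 term: 14x^2 + 84x + 133
order-7 term: 4x + 14
order-8 term: 1/2
the series for exp(Δ) f terminates at order 8
exp(Δ) f = (1/2)x^8 + 4x^7 + 28x^6 + 140x^5 + 526x^4 + (5833/4)x^3 + (11395/4)x^2 + (7035/2)x + 8325/4

the result is g(x) = (1/2)x^8 + 4x^7 + 28x^6 + 140x^5 + 526x^4 + (5833/4)x^3 + (11395/4)x^2 + (7035/2)x + 8325/4


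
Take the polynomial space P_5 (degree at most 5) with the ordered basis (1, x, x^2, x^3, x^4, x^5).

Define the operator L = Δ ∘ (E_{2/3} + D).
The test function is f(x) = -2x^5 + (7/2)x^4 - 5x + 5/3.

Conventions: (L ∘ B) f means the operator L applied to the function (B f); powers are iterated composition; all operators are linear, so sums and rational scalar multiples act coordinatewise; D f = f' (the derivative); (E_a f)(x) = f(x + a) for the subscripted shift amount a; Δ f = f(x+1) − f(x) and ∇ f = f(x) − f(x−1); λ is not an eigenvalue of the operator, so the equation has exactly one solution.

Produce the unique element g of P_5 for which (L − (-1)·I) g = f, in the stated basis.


the image equals g(x) = -2x^5 + (27/2)x^4 + (98/3)x^3 - (907/3)x^2 - (2857/27)x + 171395/162

write g with unknown coordinates in the stated basis and equate coefficients in (L − (-1)·I) g = f
solving from the highest basis element down gives g = -2x^5 + (27/2)x^4 + (98/3)x^3 - (907/3)x^2 - (2857/27)x + 171395/162
check: L g = -10x^4 - (98/3)x^3 + (907/3)x^2 + (2722/27)x - 171125/162
so L g − (-1)·g = -2x^5 + (7/2)x^4 - 5x + 5/3 = f ✓


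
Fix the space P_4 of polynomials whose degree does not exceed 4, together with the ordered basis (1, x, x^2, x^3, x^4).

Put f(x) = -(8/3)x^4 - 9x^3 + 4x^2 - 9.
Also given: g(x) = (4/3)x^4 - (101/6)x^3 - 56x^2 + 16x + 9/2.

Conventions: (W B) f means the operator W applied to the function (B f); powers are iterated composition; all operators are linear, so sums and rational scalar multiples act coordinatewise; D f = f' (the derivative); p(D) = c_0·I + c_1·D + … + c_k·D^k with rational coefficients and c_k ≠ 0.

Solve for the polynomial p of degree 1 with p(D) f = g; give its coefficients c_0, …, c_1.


p(D) = -(1/2)·I + 2·D, i.e. c_0 = -1/2, c_1 = 2

D^0 f = -(8/3)x^4 - 9x^3 + 4x^2 - 9
D^1 f = -(32/3)x^3 - 27x^2 + 8x
matching coefficients of g against c_0 f + c_1 Df + … from the top degree down determines the c_i
solution: c_0 = -1/2, c_1 = 2


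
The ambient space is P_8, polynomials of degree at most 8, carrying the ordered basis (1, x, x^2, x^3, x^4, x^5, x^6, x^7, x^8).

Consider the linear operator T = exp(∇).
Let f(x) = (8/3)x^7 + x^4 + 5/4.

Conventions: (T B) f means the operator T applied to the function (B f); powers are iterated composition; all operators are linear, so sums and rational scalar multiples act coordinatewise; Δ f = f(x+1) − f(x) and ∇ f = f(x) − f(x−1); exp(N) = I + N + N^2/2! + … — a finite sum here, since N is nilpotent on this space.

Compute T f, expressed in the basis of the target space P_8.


order-1 term: (56/3)x^6 - 56x^5 + (280/3)x^4 - (268/3)x^3 + 50x^2 - (44/3)x + 5/3
order-2 term: 56x^5 - 280x^4 + (1960/3)x^3 - 834x^2 + (1700/3)x - 161
order-3 term: (280/3)x^4 - 560x^3 + 1400x^2 - 1676x + 2390/3
order-4 term: (280/3)x^3 - 560x^2 + (3640/3)x - 2797/3
order-5 term: 56x^2 - 280x + 1120/3
order-6 term: (56/3)x - 56
order-7 term: 8/3
the series for exp(∇) f terminates at order 7
exp(∇) f = (8/3)x^7 + (56/3)x^6 - (277/3)x^4 + (292/3)x^3 + 112x^2 - 172x + 105/4

the result is g(x) = (8/3)x^7 + (56/3)x^6 - (277/3)x^4 + (292/3)x^3 + 112x^2 - 172x + 105/4


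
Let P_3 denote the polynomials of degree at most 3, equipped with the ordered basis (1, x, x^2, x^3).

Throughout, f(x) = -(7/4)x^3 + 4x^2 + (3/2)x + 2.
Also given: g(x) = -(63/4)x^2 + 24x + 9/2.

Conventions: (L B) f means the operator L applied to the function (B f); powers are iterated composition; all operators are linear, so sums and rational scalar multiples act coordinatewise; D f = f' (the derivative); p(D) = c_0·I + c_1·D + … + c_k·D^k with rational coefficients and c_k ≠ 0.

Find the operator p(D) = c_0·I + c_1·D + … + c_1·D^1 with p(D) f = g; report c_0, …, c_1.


D^0 f = -(7/4)x^3 + 4x^2 + (3/2)x + 2
D^1 f = -(21/4)x^2 + 8x + 3/2
matching coefficients of g against c_0 f + c_1 Df + … from the top degree down determines the c_i
solution: c_0 = 0, c_1 = 3

p(D) = 3·D, i.e. c_0 = 0, c_1 = 3


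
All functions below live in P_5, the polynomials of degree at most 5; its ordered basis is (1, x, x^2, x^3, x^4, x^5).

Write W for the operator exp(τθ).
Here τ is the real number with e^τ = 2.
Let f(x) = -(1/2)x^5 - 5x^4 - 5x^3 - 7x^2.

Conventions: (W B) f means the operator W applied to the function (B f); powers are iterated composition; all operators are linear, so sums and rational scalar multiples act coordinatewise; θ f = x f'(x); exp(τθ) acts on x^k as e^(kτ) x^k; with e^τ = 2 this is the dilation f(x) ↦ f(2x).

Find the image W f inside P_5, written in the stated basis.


exp(τθ) x^k = e^(kτ) x^k; with e^τ = 2 this sends x^k to 2^k x^k
x^2 ↦ 4 x^2
x^3 ↦ 8 x^3
x^4 ↦ 16 x^4
x^5 ↦ 32 x^5
applying this coordinatewise to f: exp(τθ) f = -16x^5 - 80x^4 - 40x^3 - 28x^2

the result is g(x) = -16x^5 - 80x^4 - 40x^3 - 28x^2


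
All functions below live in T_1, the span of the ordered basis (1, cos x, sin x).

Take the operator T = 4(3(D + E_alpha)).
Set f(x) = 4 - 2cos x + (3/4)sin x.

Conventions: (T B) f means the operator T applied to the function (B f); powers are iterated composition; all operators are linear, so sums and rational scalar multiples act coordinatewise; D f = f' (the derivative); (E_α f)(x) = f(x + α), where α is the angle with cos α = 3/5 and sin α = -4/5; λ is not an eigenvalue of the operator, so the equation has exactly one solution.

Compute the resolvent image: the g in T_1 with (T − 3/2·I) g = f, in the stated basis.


g(x) = 8/21 - (88/255)cos x - (7/510)sin x

write g with unknown coordinates in the stated basis and equate coefficients in (T − 3/2·I) g = f
solving from the highest basis element down gives g = 8/21 - (88/255)cos x - (7/510)sin x
check: T g = 32/7 - (214/85)cos x + (62/85)sin x
so T g − 3/2·g = 4 - 2cos x + (3/4)sin x = f ✓


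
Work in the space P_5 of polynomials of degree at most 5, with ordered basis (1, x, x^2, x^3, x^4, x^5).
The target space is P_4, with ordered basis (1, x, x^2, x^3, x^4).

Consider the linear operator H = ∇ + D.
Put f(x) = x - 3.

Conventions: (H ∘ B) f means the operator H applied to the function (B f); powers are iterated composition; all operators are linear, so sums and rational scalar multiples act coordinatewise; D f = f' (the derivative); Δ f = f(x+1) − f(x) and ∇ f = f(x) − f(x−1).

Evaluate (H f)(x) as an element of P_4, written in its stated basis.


the image equals g(x) = 2

∇ f = 1
D f = 1
(∇ + D) f = 2


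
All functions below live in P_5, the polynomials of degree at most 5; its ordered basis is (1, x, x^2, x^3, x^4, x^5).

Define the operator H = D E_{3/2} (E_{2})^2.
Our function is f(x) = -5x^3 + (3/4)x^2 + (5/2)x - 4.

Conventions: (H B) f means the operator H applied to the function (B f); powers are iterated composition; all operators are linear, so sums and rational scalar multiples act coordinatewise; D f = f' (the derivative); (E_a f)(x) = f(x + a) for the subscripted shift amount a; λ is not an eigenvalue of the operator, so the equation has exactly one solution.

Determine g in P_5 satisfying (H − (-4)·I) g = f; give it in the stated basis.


write g with unknown coordinates in the stated basis and equate coefficients in (H − (-4)·I) g = f
solving from the highest basis element down gives g = -(5/4)x^3 + (9/8)x^2 + (83/8)x + 1387/64
check: H g = -(15/4)x^2 - 39x - 1451/16
so H g − (-4)·g = -5x^3 + (3/4)x^2 + (5/2)x - 4 = f ✓

the result is g(x) = -(5/4)x^3 + (9/8)x^2 + (83/8)x + 1387/64


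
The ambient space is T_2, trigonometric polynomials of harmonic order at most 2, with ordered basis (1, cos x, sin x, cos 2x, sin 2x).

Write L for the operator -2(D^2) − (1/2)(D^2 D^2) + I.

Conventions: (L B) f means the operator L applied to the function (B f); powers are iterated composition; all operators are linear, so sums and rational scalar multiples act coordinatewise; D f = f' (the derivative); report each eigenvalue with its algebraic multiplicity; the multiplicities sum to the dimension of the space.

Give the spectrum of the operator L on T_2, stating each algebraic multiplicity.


image of 1: 1
image of cos x: (5/2)cos x
image of sin x: (5/2)sin x
image of cos 2x: cos 2x
image of sin 2x: sin 2x
the matrix is diagonal; its diagonal is (1, 5/2, 5/2, 1, 1)
for a triangular matrix the eigenvalues are the diagonal entries, with algebraic multiplicity their repetition count

λ = 1 (multiplicity 3), λ = 5/2 (multiplicity 2)


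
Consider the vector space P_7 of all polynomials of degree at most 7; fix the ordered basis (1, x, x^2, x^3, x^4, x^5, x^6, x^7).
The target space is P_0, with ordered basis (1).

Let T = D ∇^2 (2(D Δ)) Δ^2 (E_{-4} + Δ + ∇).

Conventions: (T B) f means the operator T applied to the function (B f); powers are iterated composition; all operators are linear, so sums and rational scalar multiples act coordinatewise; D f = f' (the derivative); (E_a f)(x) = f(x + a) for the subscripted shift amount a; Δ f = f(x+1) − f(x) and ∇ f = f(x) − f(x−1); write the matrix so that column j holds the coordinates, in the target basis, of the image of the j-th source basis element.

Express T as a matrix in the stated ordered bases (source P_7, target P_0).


the matrix is [[0, 0, 0, 0, 0, 0, 0, 10080]] (rows listed top to bottom)

image of 1: 0
image of x: 0
image of x^2: 0
image of x^3: 0
image of x^4: 0
image of x^5: 0
image of x^6: 0
image of x^7: 10080
each image's coordinates form column j of the matrix


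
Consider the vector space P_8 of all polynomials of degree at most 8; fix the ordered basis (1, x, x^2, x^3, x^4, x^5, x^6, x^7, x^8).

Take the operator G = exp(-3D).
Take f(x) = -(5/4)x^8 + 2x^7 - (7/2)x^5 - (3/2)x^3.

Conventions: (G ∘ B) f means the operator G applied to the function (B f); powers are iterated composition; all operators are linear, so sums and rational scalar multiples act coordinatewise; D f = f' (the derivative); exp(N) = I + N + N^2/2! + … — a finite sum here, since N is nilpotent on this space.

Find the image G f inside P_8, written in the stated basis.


the result is g(x) = -(5/4)x^8 + 32x^7 - 357x^6 + (4529/2)x^5 - 8925x^4 + (44727/2)x^3 - (69525/2)x^2 + 30618x - 46737/4

order-1 term: 30x^7 - 42x^6 + (105/2)x^4 + (27/2)x^2
order-2 term: -315x^6 + 378x^5 - 315x^3 - (81/2)x
order-3 term: 1890x^5 - 1890x^4 + 945x^2 + 81/2
order-4 term: -(14175/2)x^4 + 5670x^3 - (2835/2)x
order-5 term: 17010x^3 - 10206x^2 + 1701/2
order-6 term: -25515x^2 + 10206x
order-7 term: 21870x - 4374
order-8 term: -32805/4
the series for exp(-3D) f terminates at order 8
exp(-3D) f = -(5/4)x^8 + 32x^7 - 357x^6 + (4529/2)x^5 - 8925x^4 + (44727/2)x^3 - (69525/2)x^2 + 30618x - 46737/4


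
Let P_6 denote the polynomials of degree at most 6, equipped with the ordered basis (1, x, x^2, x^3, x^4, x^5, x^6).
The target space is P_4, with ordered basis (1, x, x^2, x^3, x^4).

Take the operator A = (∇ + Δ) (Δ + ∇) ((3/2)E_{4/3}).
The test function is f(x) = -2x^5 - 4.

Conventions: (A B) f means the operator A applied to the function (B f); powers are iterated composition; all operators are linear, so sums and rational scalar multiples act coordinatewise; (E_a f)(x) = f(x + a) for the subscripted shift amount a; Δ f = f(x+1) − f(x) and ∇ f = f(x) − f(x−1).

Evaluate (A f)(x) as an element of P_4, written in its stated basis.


E_{4/3} f = -2x^5 - (40/3)x^4 - (320/9)x^3 - (1280/27)x^2 - (2560/81)x - 3020/243
((3/2)E_{4/3}) f = -3x^5 - 20x^4 - (160/3)x^3 - (640/9)x^2 - (1280/27)x - 1510/81
Δ ((3/2)E_{4/3}) f = -15x^4 - 110x^3 - 310x^2 - (3575/9)x - 5261/27
∇ ((3/2)E_{4/3}) f = -15x^4 - 50x^3 - 70x^2 - (425/9)x - 341/27
(Δ + ∇) ((3/2)E_{4/3}) f = -30x^4 - 160x^3 - 380x^2 - (4000/9)x - 5602/27
∇ (Δ + ∇) ((3/2)E_{4/3}) f = -120x^3 - 300x^2 - 400x - 1750/9
Δ (Δ + ∇) ((3/2)E_{4/3}) f = -120x^3 - 660x^2 - 1360x - 9130/9
(∇ + Δ) (Δ + ∇) ((3/2)E_{4/3}) f = -240x^3 - 960x^2 - 1760x - 10880/9

the result is g(x) = -240x^3 - 960x^2 - 1760x - 10880/9


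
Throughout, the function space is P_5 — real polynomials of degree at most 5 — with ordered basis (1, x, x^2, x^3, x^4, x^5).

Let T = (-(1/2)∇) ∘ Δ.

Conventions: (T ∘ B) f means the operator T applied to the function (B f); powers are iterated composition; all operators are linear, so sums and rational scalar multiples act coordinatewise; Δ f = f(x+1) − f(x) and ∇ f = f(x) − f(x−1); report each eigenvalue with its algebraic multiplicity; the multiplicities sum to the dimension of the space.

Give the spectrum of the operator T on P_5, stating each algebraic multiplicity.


λ = 0 (multiplicity 6)

image of 1: 0
image of x: 0
image of x^2: -1
image of x^3: -3x
image of x^4: -6x^2 - 1
image of x^5: -10x^3 - 5x
the matrix is upper triangular; its diagonal is (0, 0, 0, 0, 0, 0)
for a triangular matrix the eigenvalues are the diagonal entries, with algebraic multiplicity their repetition count


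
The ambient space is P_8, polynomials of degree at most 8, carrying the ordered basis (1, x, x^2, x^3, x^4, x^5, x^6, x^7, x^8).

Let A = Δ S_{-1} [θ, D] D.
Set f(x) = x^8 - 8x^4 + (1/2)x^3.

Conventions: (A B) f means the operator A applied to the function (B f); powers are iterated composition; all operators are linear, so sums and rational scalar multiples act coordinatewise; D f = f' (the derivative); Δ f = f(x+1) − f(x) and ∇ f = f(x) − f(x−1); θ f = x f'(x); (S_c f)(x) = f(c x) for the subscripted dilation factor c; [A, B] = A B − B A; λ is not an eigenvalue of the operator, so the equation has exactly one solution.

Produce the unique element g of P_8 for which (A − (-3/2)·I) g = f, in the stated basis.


write g with unknown coordinates in the stated basis and equate coefficients in (A − (-3/2)·I) g = f
solving from the highest basis element down gives g = (2/3)x^8 + (448/3)x^5 + 368x^4 + (4483/9)x^3 - 5600x^2 + 64x - 3044/3
check: A g = -224x^5 - 560x^4 - (2240/3)x^3 + 8400x^2 - 96x + 1522
so A g − (-3/2)·g = x^8 - 8x^4 + (1/2)x^3 = f ✓

the image equals g(x) = (2/3)x^8 + (448/3)x^5 + 368x^4 + (4483/9)x^3 - 5600x^2 + 64x - 3044/3


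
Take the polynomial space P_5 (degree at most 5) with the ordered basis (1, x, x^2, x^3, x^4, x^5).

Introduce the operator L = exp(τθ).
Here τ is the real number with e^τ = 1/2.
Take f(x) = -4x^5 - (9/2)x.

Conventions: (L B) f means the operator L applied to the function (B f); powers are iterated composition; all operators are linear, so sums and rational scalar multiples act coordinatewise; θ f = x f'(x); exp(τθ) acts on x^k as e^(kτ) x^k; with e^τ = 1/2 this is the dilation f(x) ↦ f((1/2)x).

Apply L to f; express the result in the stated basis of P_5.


g(x) = -(1/8)x^5 - (9/4)x

exp(τθ) x^k = e^(kτ) x^k; with e^τ = 1/2 this sends x^k to (1/2)^k x^k
x ↦ 1/2 x
x^5 ↦ 1/32 x^5
applying this coordinatewise to f: exp(τθ) f = -(1/8)x^5 - (9/4)x


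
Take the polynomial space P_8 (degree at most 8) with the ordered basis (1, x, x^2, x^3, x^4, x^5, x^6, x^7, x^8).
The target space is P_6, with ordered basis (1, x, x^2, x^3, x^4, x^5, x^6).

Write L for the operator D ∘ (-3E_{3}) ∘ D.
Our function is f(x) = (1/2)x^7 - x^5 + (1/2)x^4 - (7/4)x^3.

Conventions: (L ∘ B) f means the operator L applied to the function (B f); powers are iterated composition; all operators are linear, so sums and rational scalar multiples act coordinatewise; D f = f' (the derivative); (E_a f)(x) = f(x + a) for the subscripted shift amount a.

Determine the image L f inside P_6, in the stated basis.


D f = (7/2)x^6 - 5x^4 + 2x^3 - (21/4)x^2
E_{3} D f = (7/2)x^6 + 63x^5 + (935/2)x^4 + 1832x^3 + (15981/4)x^2 + (9171/2)x + 8613/4
(-3E_{3}) D f = -(21/2)x^6 - 189x^5 - (2805/2)x^4 - 5496x^3 - (47943/4)x^2 - (27513/2)x - 25839/4
D (-3E_{3}) D f = -63x^5 - 945x^4 - 5610x^3 - 16488x^2 - (47943/2)x - 27513/2

g(x) = -63x^5 - 945x^4 - 5610x^3 - 16488x^2 - (47943/2)x - 27513/2


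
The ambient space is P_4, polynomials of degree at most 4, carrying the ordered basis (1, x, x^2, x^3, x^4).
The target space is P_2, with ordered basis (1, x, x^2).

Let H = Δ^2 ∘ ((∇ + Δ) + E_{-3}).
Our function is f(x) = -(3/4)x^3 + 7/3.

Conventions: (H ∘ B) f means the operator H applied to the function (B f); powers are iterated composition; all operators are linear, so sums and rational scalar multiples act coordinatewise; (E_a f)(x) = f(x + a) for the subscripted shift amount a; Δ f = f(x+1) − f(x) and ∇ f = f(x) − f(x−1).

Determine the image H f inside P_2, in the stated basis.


the image equals g(x) = -(9/2)x

∇ f = -(9/4)x^2 + (9/4)x - 3/4
Δ f = -(9/4)x^2 - (9/4)x - 3/4
(∇ + Δ) f = -(9/2)x^2 - 3/2
E_{-3} f = -(3/4)x^3 + (27/4)x^2 - (81/4)x + 271/12
((∇ + Δ) + E_{-3}) f = -(3/4)x^3 + (9/4)x^2 - (81/4)x + 253/12
Δ ((∇ + Δ) + E_{-3}) f = -(9/4)x^2 + (9/4)x - 75/4
Δ Δ ((∇ + Δ) + E_{-3}) f = -(9/2)x


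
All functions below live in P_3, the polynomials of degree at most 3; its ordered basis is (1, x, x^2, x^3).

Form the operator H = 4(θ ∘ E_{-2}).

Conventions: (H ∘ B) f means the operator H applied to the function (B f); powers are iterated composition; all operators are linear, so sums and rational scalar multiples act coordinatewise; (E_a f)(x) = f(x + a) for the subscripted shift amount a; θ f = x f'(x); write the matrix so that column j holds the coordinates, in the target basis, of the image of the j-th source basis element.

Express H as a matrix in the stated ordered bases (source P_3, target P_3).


image of 1: 0
image of x: 4x
image of x^2: 8x^2 - 16x
image of x^3: 12x^3 - 48x^2 + 48x
each image's coordinates form column j of the matrix

the matrix is [[0, 0, 0, 0]; [0, 4, -16, 48]; [0, 0, 8, -48]; [0, 0, 0, 12]] (rows listed top to bottom)


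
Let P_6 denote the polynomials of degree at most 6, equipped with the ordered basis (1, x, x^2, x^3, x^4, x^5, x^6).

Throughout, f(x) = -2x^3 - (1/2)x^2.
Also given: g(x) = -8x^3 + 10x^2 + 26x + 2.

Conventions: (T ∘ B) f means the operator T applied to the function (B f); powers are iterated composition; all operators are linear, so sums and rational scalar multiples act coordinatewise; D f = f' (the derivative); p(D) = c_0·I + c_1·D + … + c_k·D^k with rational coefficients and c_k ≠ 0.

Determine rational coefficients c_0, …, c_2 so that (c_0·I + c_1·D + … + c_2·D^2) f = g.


p(D) = 4·I − 2·D − 2·D^2, i.e. c_0 = 4, c_1 = -2, c_2 = -2

D^0 f = -2x^3 - (1/2)x^2
D^1 f = -6x^2 - x
D^2 f = -12x - 1
matching coefficients of g against c_0 f + c_1 Df + … from the top degree down determines the c_i
solution: c_0 = 4, c_1 = -2, c_2 = -2


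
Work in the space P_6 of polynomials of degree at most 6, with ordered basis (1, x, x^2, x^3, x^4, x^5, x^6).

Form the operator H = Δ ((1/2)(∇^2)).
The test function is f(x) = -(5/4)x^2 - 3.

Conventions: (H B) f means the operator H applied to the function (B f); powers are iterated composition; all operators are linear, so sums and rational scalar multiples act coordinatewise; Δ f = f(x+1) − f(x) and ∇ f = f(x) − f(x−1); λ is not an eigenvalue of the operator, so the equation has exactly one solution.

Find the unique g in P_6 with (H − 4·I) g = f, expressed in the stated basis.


write g with unknown coordinates in the stated basis and equate coefficients in (H − 4·I) g = f
solving from the highest basis element down gives g = (5/16)x^2 + 3/4
check: H g = 0
so H g − 4·g = -(5/4)x^2 - 3 = f ✓

the image equals g(x) = (5/16)x^2 + 3/4


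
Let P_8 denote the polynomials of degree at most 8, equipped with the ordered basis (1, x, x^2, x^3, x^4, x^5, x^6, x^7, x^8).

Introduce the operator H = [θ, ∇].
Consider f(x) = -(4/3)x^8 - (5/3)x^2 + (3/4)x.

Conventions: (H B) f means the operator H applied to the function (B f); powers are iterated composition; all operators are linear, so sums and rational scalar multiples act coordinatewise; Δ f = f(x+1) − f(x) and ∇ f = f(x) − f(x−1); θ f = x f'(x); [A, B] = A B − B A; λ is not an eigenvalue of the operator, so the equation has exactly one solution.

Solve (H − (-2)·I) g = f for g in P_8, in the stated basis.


write g with unknown coordinates in the stated basis and equate coefficients in (H − (-2)·I) g = f
solving from the highest basis element down gives g = -(2/3)x^8 - (8/3)x^7 + (28/3)x^6 + 28x^5 - (350/3)x^4 - 140x^3 + (3271/6)x^2 + (1303/8)x - 6481/16
check: H g = (16/3)x^7 - (56/3)x^6 - 56x^5 + (700/3)x^4 + 280x^3 - 1092x^2 - 325x + 6481/8
so H g − (-2)·g = -(4/3)x^8 - (5/3)x^2 + (3/4)x = f ✓

the image equals g(x) = -(2/3)x^8 - (8/3)x^7 + (28/3)x^6 + 28x^5 - (350/3)x^4 - 140x^3 + (3271/6)x^2 + (1303/8)x - 6481/16


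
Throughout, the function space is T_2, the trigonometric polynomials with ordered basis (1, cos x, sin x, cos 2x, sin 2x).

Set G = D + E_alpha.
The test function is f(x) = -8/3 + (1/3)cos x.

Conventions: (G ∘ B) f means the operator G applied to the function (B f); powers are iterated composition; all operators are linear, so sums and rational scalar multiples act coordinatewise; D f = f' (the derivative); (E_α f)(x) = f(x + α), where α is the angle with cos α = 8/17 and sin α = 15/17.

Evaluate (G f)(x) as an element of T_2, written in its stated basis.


the result is g(x) = -8/3 + (8/51)cos x - (32/51)sin x

D f = -(1/3)sin x
E_alpha f = -8/3 + (8/51)cos x - (5/17)sin x
(D + E_alpha) f = -8/3 + (8/51)cos x - (32/51)sin x


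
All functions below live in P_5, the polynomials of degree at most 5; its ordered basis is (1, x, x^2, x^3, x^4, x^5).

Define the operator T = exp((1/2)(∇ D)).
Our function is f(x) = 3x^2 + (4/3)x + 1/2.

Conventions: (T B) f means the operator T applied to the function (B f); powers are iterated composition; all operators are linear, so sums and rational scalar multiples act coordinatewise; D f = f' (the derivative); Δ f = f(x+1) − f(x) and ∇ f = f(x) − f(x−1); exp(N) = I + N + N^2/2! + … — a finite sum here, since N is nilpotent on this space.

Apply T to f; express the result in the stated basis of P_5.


order-1 term: 3
the series for exp((1/2)(∇ D)) f terminates at order 1
exp((1/2)(∇ D)) f = 3x^2 + (4/3)x + 7/2

the image equals g(x) = 3x^2 + (4/3)x + 7/2


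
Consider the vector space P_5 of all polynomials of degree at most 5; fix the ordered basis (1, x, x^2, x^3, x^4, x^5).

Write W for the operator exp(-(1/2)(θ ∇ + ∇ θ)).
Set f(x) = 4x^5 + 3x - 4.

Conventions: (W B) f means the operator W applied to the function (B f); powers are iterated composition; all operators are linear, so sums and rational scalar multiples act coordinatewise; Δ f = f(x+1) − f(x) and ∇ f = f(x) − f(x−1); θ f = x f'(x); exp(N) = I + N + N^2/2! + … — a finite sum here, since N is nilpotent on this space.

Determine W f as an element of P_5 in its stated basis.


order-1 term: -90x^4 + 160x^3 - 140x^2 + 60x - 23/2
order-2 term: 630x^3 - 1410x^2 + 1140x - 295
order-3 term: -1575x^2 + 2670x - 975
order-4 term: (4725/4)x - 1455/2
order-5 term: -945/8
the series for exp(-(1/2)(θ ∇ + ∇ θ)) f terminates at order 5
exp(-(1/2)(θ ∇ + ∇ θ)) f = 4x^5 - 90x^4 + 790x^3 - 3125x^2 + (20217/4)x - 17049/8

the image equals g(x) = 4x^5 - 90x^4 + 790x^3 - 3125x^2 + (20217/4)x - 17049/8


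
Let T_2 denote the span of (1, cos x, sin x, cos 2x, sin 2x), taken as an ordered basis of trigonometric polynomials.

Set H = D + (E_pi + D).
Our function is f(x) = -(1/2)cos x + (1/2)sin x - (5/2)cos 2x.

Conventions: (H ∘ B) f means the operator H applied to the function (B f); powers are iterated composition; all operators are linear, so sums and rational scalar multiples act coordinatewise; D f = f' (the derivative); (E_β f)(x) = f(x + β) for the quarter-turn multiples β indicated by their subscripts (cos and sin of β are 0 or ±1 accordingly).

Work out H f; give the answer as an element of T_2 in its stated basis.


D f = (1/2)cos x + (1/2)sin x + 5sin 2x
E_pi f = (1/2)cos x - (1/2)sin x - (5/2)cos 2x
D f = (1/2)cos x + (1/2)sin x + 5sin 2x
(E_pi + D) f = cos x - (5/2)cos 2x + 5sin 2x
(D + (E_pi + D)) f = (3/2)cos x + (1/2)sin x - (5/2)cos 2x + 10sin 2x

the image equals g(x) = (3/2)cos x + (1/2)sin x - (5/2)cos 2x + 10sin 2x


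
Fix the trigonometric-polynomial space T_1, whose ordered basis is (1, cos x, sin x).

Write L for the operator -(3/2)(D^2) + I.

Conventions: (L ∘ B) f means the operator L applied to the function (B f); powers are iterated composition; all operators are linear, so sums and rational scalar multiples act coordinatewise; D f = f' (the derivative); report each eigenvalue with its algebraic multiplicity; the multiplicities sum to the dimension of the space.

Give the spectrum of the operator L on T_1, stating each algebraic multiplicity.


image of 1: 1
image of cos x: (5/2)cos x
image of sin x: (5/2)sin x
the matrix is diagonal; its diagonal is (1, 5/2, 5/2)
for a triangular matrix the eigenvalues are the diagonal entries, with algebraic multiplicity their repetition count

λ = 1 (multiplicity 1), λ = 5/2 (multiplicity 2)


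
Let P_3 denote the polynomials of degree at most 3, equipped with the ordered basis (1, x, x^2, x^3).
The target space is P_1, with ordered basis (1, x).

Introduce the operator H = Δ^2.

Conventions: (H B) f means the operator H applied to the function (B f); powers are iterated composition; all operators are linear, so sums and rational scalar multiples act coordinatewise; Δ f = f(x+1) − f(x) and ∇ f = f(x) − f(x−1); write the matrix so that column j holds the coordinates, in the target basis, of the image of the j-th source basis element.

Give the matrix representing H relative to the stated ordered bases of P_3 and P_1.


the matrix is [[0, 0, 2, 6]; [0, 0, 0, 6]] (rows listed top to bottom)

image of 1: 0
image of x: 0
image of x^2: 2
image of x^3: 6x + 6
each image's coordinates form column j of the matrix


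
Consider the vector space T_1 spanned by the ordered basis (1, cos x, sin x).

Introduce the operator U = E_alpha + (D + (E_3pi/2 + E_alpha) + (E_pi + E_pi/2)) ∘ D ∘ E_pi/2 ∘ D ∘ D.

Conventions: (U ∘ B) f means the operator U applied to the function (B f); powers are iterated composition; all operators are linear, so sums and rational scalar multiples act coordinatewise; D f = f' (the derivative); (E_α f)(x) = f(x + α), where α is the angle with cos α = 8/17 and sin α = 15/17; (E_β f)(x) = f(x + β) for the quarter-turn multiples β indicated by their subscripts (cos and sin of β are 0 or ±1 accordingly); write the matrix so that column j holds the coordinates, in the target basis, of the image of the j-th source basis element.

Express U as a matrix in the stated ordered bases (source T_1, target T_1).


the matrix is [[1, 0, 0]; [0, -1/17, 47/17]; [0, -47/17, -1/17]] (rows listed top to bottom)

image of 1: 1
image of cos x: -(1/17)cos x - (47/17)sin x
image of sin x: (47/17)cos x - (1/17)sin x
each image's coordinates form column j of the matrix


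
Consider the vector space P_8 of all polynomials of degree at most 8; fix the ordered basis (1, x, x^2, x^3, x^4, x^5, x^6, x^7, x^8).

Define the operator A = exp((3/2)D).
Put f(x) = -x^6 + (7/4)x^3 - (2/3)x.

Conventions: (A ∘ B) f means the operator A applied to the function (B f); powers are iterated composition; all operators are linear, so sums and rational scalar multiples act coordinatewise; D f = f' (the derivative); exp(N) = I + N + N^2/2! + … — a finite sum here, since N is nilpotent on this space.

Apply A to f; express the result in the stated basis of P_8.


g(x) = -x^6 - 9x^5 - (135/4)x^4 - (263/4)x^3 - (1089/16)x^2 - (413/12)x - 415/64

order-1 term: -9x^5 + (63/8)x^2 - 1
order-2 term: -(135/4)x^4 + (189/16)x
order-3 term: -(135/2)x^3 + 189/32
order-4 term: -(1215/16)x^2
order-5 term: -(729/16)x
order-6 term: -729/64
the series for exp((3/2)D) f terminates at order 6
exp((3/2)D) f = -x^6 - 9x^5 - (135/4)x^4 - (263/4)x^3 - (1089/16)x^2 - (413/12)x - 415/64


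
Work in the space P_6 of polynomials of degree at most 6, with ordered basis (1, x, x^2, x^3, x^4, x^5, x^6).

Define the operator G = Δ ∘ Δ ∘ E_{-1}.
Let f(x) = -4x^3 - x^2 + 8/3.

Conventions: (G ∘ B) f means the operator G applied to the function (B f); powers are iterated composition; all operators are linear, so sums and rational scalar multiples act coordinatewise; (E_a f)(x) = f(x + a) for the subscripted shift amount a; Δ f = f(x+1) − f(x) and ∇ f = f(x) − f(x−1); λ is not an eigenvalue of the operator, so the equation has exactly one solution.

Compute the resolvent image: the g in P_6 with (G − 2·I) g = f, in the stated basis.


the result is g(x) = 2x^3 + (1/2)x^2 + 6x - 5/6

write g with unknown coordinates in the stated basis and equate coefficients in (G − 2·I) g = f
solving from the highest basis element down gives g = 2x^3 + (1/2)x^2 + 6x - 5/6
check: G g = 12x + 1
so G g − 2·g = -4x^3 - x^2 + 8/3 = f ✓
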